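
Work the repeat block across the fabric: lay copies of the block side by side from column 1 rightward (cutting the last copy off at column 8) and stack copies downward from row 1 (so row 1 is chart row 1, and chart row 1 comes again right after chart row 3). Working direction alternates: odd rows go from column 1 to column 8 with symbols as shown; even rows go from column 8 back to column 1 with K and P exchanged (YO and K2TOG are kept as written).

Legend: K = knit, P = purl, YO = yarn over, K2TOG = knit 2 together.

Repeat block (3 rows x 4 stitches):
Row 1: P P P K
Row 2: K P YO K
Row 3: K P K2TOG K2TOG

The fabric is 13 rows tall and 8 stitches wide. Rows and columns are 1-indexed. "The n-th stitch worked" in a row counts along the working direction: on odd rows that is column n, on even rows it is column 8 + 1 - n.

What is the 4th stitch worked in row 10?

For row 10: chart row = ((10-1) mod 3) + 1 = 1; this is a WS (even) row.
Chart row 1 tiled across columns 1-8: P P P K P P P K
Wrong side: read the tiled row from column 8 down to 1 and exchange K with P (leave YO, K2TOG).
Row 10 as worked: P K K K P K K K
Counting 4 along the worked row gives K.

== STITCH ==
K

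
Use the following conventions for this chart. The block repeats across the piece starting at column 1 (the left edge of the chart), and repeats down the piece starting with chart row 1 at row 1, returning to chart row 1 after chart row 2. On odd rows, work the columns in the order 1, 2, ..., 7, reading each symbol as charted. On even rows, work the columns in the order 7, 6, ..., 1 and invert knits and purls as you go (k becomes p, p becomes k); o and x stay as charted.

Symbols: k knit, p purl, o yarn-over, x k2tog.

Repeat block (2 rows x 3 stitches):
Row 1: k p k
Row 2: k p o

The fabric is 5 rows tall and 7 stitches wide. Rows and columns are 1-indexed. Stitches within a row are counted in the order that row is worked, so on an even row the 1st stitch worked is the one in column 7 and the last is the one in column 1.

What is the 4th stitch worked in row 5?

== STITCH ==
k

Derivation:
For row 5: chart row = ((5-1) mod 2) + 1 = 1; this is a RS (odd) row.
Chart row 1 tiled across columns 1-7: k p k k p k k
Right side: take the tiled row as-is (worked left to right from column 1).
Stitch 4 in working order -> k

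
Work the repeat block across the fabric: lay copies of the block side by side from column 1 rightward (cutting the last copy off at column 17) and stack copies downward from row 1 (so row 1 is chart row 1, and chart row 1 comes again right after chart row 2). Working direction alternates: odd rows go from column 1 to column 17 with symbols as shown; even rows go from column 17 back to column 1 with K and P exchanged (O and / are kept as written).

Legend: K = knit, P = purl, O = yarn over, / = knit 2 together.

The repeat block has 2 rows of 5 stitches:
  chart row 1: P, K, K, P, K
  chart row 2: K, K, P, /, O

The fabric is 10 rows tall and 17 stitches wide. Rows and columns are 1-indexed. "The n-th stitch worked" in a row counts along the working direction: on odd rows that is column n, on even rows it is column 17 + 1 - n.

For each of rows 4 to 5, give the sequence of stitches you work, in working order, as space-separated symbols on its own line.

Row 4: chart row 2, WS - tiled (columns 1-17): K K P / O K K P / O K K P / O K K; work from column 17 back to 1 with K<->P swapped.
Row 5: chart row 1, RS - tile across columns 1-17 and work as-is.

Rows as worked:
P P O / K P P O / K P P O / K P P
P K K P K P K K P K P K K P K P K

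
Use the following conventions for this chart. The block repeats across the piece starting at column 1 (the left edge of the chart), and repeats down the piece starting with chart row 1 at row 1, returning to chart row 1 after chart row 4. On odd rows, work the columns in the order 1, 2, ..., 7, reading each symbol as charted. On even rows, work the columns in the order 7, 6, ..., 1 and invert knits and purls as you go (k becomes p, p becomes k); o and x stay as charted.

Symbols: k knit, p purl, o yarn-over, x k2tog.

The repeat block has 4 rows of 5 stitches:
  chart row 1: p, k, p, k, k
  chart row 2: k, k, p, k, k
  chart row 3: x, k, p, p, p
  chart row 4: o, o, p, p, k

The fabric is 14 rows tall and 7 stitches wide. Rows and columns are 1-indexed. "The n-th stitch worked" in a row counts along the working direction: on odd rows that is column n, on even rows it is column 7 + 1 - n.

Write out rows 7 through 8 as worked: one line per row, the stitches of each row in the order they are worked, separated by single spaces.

Row 7: chart row 3, RS - tile across columns 1-7 and work as-is.
Row 8: chart row 4, WS - tiled (columns 1-7): o o p p k o o; work from column 7 back to 1 with k<->p swapped.

Rows as worked:
x k p p p x k
o o p k k o o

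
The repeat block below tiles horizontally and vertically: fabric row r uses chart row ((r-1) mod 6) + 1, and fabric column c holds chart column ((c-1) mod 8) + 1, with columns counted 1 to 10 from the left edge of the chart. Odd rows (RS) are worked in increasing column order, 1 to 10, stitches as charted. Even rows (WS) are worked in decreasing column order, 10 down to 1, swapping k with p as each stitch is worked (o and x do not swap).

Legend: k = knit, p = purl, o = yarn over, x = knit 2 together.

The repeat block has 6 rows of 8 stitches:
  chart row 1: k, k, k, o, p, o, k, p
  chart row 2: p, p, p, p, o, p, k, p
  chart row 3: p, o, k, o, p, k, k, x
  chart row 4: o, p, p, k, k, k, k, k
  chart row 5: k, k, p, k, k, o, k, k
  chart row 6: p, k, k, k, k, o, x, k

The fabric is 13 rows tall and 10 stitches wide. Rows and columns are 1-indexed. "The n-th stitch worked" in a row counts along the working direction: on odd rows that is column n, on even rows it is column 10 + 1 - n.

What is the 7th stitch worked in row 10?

Row 10 uses chart row ((10-1) mod 6)+1 = 4. Row 10 is even, so WS.
Chart row 4 tiled across columns 1-10: o p p k k k k k o p
WS: work from column 10 back to column 1 (reverse the tiled row), swapping k<->p (o and x unchanged).
Row 10 as worked: k o p p p p p k k o
Stitch 7 in working order -> p

== STITCH ==
p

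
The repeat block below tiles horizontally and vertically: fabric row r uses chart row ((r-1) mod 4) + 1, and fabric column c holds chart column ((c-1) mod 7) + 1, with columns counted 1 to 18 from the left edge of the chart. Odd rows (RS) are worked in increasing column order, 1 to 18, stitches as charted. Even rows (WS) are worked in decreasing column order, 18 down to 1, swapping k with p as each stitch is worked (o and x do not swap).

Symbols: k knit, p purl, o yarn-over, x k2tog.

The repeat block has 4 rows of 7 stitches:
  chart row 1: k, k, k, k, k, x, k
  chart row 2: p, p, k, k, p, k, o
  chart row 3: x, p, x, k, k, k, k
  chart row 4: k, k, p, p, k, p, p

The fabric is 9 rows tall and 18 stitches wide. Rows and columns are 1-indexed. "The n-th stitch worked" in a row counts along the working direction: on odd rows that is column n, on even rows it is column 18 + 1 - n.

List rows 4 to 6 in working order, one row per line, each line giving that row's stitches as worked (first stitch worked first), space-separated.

Row 4: chart row 4, WS - tiled (columns 1-18): k k p p k p p k k p p k p p k k p p; work from column 18 back to 1 with k<->p swapped.
Row 5: chart row 1, RS - tile across columns 1-18 and work as-is.
Row 6: chart row 2, WS - tiled (columns 1-18): p p k k p k o p p k k p k o p p k k; work from column 18 back to 1 with k<->p swapped.

Rows as worked:
k k p p k k p k k p p k k p k k p p
k k k k k x k k k k k k x k k k k k
p p k k o p k p p k k o p k p p k k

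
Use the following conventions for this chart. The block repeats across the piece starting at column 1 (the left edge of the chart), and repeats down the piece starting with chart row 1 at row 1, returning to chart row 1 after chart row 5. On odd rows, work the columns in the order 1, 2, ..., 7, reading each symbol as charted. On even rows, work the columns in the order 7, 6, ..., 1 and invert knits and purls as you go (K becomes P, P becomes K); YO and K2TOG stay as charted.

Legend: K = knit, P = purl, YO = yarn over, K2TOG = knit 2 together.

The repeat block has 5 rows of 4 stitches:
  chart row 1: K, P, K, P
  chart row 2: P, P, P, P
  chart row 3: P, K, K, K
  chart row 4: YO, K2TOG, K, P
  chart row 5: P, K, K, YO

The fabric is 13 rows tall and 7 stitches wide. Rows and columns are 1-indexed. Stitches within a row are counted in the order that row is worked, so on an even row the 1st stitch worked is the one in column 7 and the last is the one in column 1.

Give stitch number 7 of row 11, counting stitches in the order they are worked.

Stitch:
K

Derivation:
Row 11: (11-1) mod 5 = 0, so use chart row 1. Odd row -> RS.
Chart row 1 tiled across columns 1-7: K P K P K P K
Right side: take the tiled row as-is (worked left to right from column 1).
The 7th stitch worked is K.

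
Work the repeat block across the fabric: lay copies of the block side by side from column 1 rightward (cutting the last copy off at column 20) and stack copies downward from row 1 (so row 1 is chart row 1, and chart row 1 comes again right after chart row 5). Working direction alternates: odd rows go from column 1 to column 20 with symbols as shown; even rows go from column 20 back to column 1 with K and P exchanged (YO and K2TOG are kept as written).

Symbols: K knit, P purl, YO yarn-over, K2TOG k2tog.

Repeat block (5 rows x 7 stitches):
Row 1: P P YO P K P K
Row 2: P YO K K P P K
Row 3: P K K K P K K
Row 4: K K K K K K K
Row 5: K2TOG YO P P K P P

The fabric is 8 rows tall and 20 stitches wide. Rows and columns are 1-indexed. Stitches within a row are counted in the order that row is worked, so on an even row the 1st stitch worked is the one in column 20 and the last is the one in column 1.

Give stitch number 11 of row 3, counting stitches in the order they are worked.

Row 3: (3-1) mod 5 = 2, so use chart row 3. Odd row -> RS.
Chart row 3 tiled across columns 1-20: P K K K P K K P K K K P K K P K K K P K
Right side: take the tiled row as-is (worked left to right from column 1).
The 11th stitch worked is K.

Result:
K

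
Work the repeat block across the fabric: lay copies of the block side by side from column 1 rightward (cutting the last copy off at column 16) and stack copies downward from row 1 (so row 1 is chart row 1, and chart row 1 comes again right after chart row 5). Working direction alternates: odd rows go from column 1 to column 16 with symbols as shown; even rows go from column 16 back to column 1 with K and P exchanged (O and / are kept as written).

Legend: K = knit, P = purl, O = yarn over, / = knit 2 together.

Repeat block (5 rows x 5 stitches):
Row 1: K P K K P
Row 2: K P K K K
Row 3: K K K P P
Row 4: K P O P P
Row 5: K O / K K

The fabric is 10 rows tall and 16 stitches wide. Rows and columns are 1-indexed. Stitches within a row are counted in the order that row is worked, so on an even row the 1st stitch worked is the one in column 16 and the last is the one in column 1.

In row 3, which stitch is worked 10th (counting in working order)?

For row 3: chart row = ((3-1) mod 5) + 1 = 3; this is a RS (odd) row.
Chart row 3 tiled across columns 1-16: K K K P P K K K P P K K K P P K
Right side: take the tiled row as-is (worked left to right from column 1).
Counting 10 along the worked row gives P.

Stitch:
P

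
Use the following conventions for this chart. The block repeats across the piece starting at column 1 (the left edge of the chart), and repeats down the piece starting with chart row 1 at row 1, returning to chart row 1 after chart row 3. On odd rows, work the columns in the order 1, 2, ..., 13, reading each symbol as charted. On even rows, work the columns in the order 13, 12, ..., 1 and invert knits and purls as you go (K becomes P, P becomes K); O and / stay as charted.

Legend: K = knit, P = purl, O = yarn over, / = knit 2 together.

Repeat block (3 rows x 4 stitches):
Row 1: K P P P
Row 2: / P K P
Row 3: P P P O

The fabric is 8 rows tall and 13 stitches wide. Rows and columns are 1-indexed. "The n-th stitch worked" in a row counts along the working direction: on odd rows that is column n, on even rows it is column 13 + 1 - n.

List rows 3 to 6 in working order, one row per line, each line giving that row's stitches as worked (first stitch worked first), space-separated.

== ROWS AS WORKED ==
P P P O P P P O P P P O P
P K K K P K K K P K K K P
/ P K P / P K P / P K P /
K O K K K O K K K O K K K

Derivation:
Row 3: chart row 3, RS - tile across columns 1-13 and work as-is.
Row 4: chart row 1, WS - tiled (columns 1-13): K P P P K P P P K P P P K; work from column 13 back to 1 with K<->P swapped.
Row 5: chart row 2, RS - tile across columns 1-13 and work as-is.
Row 6: chart row 3, WS - tiled (columns 1-13): P P P O P P P O P P P O P; work from column 13 back to 1 with K<->P swapped.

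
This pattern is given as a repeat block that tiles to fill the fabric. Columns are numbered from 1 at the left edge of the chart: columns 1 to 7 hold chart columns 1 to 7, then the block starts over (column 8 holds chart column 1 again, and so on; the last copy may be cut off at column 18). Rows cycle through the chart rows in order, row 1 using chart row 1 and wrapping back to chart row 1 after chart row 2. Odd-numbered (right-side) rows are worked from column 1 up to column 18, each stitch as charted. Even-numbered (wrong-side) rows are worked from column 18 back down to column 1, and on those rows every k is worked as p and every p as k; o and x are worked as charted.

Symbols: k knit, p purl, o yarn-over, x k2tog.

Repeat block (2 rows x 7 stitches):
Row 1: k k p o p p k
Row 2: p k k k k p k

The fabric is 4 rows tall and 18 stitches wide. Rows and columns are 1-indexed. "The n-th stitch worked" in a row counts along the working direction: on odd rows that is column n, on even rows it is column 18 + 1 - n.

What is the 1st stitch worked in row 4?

Row 4 uses chart row ((4-1) mod 2)+1 = 2. Row 4 is even, so WS.
Chart row 2 tiled across columns 1-18: p k k k k p k p k k k k p k p k k k
WS row: flip the tiled sequence (start at column 18) and apply k<->p; o and x stay.
Row 4 as worked: p p p k p k p p p p k p k p p p p k
Counting 1 along the worked row gives p.

Stitch:
p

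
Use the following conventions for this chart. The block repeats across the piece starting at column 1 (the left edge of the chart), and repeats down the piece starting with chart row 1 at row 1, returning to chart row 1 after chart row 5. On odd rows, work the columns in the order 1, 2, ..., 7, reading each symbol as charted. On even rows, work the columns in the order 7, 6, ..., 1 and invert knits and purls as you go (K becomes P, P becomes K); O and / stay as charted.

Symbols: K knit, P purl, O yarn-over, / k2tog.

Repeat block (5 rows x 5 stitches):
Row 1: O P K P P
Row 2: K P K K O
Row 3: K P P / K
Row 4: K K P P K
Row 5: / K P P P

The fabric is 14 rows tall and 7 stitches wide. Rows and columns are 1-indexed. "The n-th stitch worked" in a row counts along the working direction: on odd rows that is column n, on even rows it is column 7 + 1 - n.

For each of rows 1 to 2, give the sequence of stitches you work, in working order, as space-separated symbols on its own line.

Row 1: chart row 1, RS - tile across columns 1-7 and work as-is.
Row 2: chart row 2, WS - tiled (columns 1-7): K P K K O K P; work from column 7 back to 1 with K<->P swapped.

Rows as worked:
O P K P P O P
K P O P P K P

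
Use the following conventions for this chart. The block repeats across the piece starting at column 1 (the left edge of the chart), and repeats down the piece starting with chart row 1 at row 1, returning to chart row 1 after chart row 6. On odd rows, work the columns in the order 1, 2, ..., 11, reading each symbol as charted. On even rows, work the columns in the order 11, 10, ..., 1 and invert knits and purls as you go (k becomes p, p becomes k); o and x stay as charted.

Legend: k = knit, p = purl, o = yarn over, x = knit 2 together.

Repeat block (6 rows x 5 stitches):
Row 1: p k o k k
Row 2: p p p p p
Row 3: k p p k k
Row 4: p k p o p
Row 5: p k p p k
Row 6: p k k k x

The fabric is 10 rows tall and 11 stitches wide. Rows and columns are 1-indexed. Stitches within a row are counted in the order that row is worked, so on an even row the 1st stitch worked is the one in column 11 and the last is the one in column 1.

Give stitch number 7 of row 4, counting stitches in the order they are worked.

Result:
k

Derivation:
For row 4: chart row = ((4-1) mod 6) + 1 = 4; this is a WS (even) row.
Chart row 4 tiled across columns 1-11: p k p o p p k p o p p
WS: work from column 11 back to column 1 (reverse the tiled row), swapping k<->p (o and x unchanged).
Row 4 as worked: k k o k p k k o k p k
Counting 7 along the worked row gives k.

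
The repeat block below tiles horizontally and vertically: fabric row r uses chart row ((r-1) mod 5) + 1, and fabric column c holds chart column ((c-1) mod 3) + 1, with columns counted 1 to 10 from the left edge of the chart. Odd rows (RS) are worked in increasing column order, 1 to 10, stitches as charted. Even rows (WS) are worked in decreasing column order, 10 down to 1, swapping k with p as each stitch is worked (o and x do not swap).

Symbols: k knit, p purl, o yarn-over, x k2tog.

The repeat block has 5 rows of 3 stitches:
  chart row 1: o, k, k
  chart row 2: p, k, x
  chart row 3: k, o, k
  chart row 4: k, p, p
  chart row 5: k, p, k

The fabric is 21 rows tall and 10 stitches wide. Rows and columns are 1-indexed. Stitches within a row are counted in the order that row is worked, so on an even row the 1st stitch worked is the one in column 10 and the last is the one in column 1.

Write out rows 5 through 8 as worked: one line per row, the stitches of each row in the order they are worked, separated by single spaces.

Row 5: chart row 5, RS - tile across columns 1-10 and work as-is.
Row 6: chart row 1, WS - tiled (columns 1-10): o k k o k k o k k o; work from column 10 back to 1 with k<->p swapped.
Row 7: chart row 2, RS - tile across columns 1-10 and work as-is.
Row 8: chart row 3, WS - tiled (columns 1-10): k o k k o k k o k k; work from column 10 back to 1 with k<->p swapped.

Result:
k p k k p k k p k k
o p p o p p o p p o
p k x p k x p k x p
p p o p p o p p o p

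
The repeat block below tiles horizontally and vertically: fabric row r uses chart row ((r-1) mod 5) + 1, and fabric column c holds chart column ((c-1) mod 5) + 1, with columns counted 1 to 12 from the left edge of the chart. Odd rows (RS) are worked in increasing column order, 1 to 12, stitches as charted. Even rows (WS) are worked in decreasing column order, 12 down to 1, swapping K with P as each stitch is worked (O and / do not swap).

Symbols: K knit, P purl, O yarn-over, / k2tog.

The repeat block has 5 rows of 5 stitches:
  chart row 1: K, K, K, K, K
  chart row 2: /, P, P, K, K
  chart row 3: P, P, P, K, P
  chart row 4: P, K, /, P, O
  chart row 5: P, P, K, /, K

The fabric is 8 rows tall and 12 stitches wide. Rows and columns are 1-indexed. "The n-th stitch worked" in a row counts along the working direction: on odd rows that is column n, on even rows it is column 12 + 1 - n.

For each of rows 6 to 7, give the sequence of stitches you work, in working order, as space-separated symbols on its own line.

== ROWS AS WORKED ==
P P P P P P P P P P P P
/ P P K K / P P K K / P

Derivation:
Row 6: chart row 1, WS - tiled (columns 1-12): K K K K K K K K K K K K; work from column 12 back to 1 with K<->P swapped.
Row 7: chart row 2, RS - tile across columns 1-12 and work as-is.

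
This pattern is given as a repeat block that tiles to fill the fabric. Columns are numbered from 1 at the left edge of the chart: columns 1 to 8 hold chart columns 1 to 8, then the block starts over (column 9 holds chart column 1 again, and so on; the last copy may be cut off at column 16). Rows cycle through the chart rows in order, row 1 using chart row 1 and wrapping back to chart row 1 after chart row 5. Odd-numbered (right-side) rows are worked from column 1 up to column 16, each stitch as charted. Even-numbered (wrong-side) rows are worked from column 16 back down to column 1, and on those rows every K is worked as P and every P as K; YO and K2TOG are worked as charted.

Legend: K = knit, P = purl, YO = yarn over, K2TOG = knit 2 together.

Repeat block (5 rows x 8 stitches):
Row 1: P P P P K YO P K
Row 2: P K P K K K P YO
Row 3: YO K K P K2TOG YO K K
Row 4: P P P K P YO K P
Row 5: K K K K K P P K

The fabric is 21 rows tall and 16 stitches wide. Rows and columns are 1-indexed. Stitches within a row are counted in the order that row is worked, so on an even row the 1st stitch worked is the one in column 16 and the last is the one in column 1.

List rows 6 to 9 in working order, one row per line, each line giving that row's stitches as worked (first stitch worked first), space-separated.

Result:
P K YO P K K K K P K YO P K K K K
P K P K K K P YO P K P K K K P YO
P P YO K2TOG K P P YO P P YO K2TOG K P P YO
P P P K P YO K P P P P K P YO K P

Derivation:
Row 6: chart row 1, WS - tiled (columns 1-16): P P P P K YO P K P P P P K YO P K; work from column 16 back to 1 with K<->P swapped.
Row 7: chart row 2, RS - tile across columns 1-16 and work as-is.
Row 8: chart row 3, WS - tiled (columns 1-16): YO K K P K2TOG YO K K YO K K P K2TOG YO K K; work from column 16 back to 1 with K<->P swapped.
Row 9: chart row 4, RS - tile across columns 1-16 and work as-is.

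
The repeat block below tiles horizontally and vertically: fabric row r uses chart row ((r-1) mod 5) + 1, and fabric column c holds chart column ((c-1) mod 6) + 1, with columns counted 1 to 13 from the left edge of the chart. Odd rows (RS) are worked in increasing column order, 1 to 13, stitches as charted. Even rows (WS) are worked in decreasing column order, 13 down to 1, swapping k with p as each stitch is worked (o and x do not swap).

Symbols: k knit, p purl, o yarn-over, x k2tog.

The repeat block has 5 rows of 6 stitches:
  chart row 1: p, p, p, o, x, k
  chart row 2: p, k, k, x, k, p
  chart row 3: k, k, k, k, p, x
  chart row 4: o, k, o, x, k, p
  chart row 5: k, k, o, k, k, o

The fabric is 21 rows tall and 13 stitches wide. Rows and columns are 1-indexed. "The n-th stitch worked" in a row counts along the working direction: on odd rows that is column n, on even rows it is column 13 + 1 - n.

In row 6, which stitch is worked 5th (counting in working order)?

Row 6: (6-1) mod 5 = 0, so use chart row 1. Even row -> WS.
Chart row 1 tiled across columns 1-13: p p p o x k p p p o x k p
WS: work from column 13 back to column 1 (reverse the tiled row), swapping k<->p (o and x unchanged).
Row 6 as worked: k p x o k k k p x o k k k
Counting 5 along the worked row gives k.

Result:
k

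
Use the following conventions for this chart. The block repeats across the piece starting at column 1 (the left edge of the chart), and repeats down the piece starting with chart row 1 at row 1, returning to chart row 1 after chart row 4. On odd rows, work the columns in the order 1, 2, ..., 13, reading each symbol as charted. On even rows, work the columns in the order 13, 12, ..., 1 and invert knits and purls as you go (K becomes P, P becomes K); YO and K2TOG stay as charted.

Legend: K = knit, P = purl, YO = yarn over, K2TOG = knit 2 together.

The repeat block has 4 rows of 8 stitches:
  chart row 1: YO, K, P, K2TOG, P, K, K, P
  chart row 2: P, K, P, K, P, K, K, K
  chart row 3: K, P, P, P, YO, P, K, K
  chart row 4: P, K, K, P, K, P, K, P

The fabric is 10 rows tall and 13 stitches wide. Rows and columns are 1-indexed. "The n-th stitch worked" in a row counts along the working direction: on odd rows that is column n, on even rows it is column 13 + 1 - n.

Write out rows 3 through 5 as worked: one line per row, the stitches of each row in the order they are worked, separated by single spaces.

Row 3: chart row 3, RS - tile across columns 1-13 and work as-is.
Row 4: chart row 4, WS - tiled (columns 1-13): P K K P K P K P P K K P K; work from column 13 back to 1 with K<->P swapped.
Row 5: chart row 1, RS - tile across columns 1-13 and work as-is.

== ROWS AS WORKED ==
K P P P YO P K K K P P P YO
P K P P K K P K P K P P K
YO K P K2TOG P K K P YO K P K2TOG P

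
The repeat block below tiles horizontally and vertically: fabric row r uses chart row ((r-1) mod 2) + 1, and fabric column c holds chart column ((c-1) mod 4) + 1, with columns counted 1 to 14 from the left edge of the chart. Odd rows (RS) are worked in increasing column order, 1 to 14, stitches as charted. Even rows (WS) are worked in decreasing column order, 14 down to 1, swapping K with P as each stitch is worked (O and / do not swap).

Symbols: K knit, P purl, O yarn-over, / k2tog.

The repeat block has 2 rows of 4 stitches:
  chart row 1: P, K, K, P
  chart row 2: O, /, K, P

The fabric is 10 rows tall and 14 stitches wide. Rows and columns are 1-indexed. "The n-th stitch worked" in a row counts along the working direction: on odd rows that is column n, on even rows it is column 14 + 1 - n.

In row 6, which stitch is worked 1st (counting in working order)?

For row 6: chart row = ((6-1) mod 2) + 1 = 2; this is a WS (even) row.
Chart row 2 tiled across columns 1-14: O / K P O / K P O / K P O /
WS: work from column 14 back to column 1 (reverse the tiled row), swapping K<->P (O and / unchanged).
Row 6 as worked: / O K P / O K P / O K P / O
The 1st stitch worked is /.

Result:
/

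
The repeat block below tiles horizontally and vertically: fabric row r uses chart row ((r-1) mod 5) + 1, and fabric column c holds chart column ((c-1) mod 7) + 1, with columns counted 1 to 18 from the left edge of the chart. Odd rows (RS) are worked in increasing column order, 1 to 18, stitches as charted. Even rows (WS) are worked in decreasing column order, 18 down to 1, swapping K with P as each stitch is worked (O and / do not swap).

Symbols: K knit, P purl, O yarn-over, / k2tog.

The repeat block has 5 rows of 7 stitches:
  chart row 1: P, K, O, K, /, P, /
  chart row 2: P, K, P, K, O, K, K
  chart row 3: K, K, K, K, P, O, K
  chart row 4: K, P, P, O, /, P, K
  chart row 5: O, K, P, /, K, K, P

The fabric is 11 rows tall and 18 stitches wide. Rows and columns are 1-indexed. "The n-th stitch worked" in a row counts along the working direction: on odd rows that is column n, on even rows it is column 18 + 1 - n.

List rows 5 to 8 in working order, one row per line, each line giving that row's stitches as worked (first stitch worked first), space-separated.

Row 5: chart row 5, RS - tile across columns 1-18 and work as-is.
Row 6: chart row 1, WS - tiled (columns 1-18): P K O K / P / P K O K / P / P K O K; work from column 18 back to 1 with K<->P swapped.
Row 7: chart row 2, RS - tile across columns 1-18 and work as-is.
Row 8: chart row 3, WS - tiled (columns 1-18): K K K K P O K K K K K P O K K K K K; work from column 18 back to 1 with K<->P swapped.

Rows as worked:
O K P / K K P O K P / K K P O K P /
P O P K / K / P O P K / K / P O P K
P K P K O K K P K P K O K K P K P K
P P P P P O K P P P P P O K P P P P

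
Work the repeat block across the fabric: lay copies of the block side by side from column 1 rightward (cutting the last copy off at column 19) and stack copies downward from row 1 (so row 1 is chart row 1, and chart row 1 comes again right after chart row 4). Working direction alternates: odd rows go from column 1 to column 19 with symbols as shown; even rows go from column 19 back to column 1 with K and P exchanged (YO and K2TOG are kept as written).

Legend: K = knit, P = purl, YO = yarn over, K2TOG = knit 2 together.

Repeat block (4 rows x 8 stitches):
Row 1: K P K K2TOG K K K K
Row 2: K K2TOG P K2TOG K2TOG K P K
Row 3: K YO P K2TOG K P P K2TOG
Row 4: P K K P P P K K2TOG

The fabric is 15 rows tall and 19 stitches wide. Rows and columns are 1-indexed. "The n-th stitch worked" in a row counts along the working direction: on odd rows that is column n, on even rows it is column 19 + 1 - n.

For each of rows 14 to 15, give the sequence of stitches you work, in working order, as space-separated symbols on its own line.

Row 14: chart row 2, WS - tiled (columns 1-19): K K2TOG P K2TOG K2TOG K P K K K2TOG P K2TOG K2TOG K P K K K2TOG P; work from column 19 back to 1 with K<->P swapped.
Row 15: chart row 3, RS - tile across columns 1-19 and work as-is.

Result:
K K2TOG P P K P K2TOG K2TOG K K2TOG P P K P K2TOG K2TOG K K2TOG P
K YO P K2TOG K P P K2TOG K YO P K2TOG K P P K2TOG K YO P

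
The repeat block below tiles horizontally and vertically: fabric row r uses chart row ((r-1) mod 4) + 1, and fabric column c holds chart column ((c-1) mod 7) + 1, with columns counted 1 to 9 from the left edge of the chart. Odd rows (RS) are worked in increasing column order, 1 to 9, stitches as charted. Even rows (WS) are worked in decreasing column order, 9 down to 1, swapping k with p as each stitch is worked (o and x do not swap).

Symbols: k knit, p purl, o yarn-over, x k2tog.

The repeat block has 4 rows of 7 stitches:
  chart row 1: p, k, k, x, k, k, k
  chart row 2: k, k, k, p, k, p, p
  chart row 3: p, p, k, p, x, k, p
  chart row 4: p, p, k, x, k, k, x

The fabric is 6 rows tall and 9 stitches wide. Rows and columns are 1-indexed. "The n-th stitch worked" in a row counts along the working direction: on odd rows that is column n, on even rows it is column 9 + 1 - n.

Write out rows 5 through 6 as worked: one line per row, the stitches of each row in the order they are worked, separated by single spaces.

Rows as worked:
p k k x k k k p k
p p k k p k p p p

Derivation:
Row 5: chart row 1, RS - tile across columns 1-9 and work as-is.
Row 6: chart row 2, WS - tiled (columns 1-9): k k k p k p p k k; work from column 9 back to 1 with k<->p swapped.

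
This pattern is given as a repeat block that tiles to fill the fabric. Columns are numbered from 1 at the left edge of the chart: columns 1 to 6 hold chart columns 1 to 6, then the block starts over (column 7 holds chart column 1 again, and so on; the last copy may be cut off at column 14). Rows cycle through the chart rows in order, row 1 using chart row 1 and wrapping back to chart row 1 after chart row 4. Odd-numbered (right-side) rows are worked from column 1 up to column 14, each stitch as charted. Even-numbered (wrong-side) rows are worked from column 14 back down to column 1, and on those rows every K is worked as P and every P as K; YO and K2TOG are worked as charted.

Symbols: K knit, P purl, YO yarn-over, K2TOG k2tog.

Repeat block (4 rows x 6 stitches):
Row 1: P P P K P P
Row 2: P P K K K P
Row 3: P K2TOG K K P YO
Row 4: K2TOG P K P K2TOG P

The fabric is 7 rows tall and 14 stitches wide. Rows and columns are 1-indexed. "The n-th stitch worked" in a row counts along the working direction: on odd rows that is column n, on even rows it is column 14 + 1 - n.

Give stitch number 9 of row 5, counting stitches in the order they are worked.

For row 5: chart row = ((5-1) mod 4) + 1 = 1; this is a RS (odd) row.
Chart row 1 tiled across columns 1-14: P P P K P P P P P K P P P P
Right side: take the tiled row as-is (worked left to right from column 1).
Stitch 9 in working order -> P

Result:
P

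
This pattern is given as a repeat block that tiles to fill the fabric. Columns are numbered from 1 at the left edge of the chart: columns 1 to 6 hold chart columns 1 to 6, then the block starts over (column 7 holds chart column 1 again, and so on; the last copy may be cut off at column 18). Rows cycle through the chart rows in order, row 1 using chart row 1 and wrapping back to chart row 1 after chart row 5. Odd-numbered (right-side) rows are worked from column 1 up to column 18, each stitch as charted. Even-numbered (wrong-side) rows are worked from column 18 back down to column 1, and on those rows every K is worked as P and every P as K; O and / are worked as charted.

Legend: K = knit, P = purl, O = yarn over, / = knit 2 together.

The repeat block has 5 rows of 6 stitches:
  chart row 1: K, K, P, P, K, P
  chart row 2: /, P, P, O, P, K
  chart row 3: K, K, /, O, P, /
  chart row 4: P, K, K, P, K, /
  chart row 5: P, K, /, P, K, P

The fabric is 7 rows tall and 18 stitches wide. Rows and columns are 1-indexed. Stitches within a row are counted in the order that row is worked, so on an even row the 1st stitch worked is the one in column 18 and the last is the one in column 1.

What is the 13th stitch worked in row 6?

For row 6: chart row = ((6-1) mod 5) + 1 = 1; this is a WS (even) row.
Chart row 1 tiled across columns 1-18: K K P P K P K K P P K P K K P P K P
Wrong side: read the tiled row from column 18 down to 1 and exchange K with P (leave O, /).
Row 6 as worked: K P K K P P K P K K P P K P K K P P
Counting 13 along the worked row gives K.

Result:
K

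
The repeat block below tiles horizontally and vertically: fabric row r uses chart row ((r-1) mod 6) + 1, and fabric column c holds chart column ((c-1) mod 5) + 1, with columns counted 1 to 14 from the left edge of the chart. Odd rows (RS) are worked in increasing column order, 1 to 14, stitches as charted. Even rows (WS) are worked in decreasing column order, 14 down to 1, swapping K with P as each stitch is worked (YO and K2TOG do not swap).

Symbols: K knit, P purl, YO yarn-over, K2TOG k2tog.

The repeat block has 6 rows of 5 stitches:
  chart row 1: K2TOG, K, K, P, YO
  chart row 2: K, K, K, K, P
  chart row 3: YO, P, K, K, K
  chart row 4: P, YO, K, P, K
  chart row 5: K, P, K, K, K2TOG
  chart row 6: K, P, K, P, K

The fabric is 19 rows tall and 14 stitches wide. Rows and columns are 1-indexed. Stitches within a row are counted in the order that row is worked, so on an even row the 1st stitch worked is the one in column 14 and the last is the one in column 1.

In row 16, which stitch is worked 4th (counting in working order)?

Result:
K

Derivation:
Row 16: (16-1) mod 6 = 3, so use chart row 4. Even row -> WS.
Chart row 4 tiled across columns 1-14: P YO K P K P YO K P K P YO K P
WS row: flip the tiled sequence (start at column 14) and apply K<->P; YO and K2TOG stay.
Row 16 as worked: K P YO K P K P YO K P K P YO K
Counting 4 along the worked row gives K.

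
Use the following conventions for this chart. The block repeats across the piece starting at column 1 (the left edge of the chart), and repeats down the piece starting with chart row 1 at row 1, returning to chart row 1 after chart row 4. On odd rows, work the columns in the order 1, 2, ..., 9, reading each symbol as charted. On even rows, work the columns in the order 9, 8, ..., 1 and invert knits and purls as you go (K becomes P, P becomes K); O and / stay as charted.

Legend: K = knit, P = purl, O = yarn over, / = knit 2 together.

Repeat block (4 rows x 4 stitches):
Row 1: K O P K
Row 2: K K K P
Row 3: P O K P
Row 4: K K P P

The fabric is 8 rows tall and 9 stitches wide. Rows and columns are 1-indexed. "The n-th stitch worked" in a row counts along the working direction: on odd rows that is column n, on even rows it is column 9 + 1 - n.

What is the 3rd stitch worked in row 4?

For row 4: chart row = ((4-1) mod 4) + 1 = 4; this is a WS (even) row.
Chart row 4 tiled across columns 1-9: K K P P K K P P K
Wrong side: read the tiled row from column 9 down to 1 and exchange K with P (leave O, /).
Row 4 as worked: P K K P P K K P P
The 3rd stitch worked is K.

Result:
K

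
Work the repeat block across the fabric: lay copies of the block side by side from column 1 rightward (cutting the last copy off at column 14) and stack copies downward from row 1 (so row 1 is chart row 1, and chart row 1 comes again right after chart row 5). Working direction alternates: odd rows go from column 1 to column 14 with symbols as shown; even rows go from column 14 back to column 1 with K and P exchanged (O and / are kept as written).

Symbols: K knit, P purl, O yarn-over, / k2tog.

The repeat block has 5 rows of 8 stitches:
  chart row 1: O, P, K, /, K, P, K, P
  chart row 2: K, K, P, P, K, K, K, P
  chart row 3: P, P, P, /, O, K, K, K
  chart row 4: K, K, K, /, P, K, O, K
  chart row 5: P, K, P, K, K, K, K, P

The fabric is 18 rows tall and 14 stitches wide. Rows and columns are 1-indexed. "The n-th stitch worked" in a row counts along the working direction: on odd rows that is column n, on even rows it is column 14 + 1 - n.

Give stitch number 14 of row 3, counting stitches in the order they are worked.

Result:
K

Derivation:
Row 3: (3-1) mod 5 = 2, so use chart row 3. Odd row -> RS.
Chart row 3 tiled across columns 1-14: P P P / O K K K P P P / O K
RS: work column 1 to column 14, symbols as charted — the tiled row is the row as worked.
Counting 14 along the worked row gives K.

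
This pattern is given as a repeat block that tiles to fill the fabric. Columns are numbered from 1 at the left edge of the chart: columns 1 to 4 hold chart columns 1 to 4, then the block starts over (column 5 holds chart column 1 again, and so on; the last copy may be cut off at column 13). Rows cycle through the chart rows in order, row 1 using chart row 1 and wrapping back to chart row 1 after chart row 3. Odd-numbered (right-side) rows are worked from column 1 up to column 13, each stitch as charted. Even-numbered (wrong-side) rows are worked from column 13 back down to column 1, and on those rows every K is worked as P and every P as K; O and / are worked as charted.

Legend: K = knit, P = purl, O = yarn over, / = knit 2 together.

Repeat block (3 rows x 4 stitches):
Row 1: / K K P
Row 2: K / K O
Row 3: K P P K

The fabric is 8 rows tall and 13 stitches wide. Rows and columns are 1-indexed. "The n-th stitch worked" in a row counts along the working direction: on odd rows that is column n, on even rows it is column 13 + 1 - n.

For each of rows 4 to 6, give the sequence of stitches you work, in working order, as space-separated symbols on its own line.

Row 4: chart row 1, WS - tiled (columns 1-13): / K K P / K K P / K K P /; work from column 13 back to 1 with K<->P swapped.
Row 5: chart row 2, RS - tile across columns 1-13 and work as-is.
Row 6: chart row 3, WS - tiled (columns 1-13): K P P K K P P K K P P K K; work from column 13 back to 1 with K<->P swapped.

== ROWS AS WORKED ==
/ K P P / K P P / K P P /
K / K O K / K O K / K O K
P P K K P P K K P P K K P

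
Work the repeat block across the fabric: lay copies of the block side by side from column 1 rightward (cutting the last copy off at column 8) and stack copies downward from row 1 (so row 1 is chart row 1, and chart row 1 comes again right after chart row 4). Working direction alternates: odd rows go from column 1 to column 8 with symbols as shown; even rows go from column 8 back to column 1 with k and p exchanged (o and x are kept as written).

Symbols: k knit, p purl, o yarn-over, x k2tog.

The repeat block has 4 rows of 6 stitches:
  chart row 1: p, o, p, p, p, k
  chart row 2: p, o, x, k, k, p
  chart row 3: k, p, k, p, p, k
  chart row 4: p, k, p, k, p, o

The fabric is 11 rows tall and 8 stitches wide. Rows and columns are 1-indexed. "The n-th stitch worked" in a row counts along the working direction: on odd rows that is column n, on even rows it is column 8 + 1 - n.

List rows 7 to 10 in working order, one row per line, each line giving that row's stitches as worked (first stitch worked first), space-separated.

Row 7: chart row 3, RS - tile across columns 1-8 and work as-is.
Row 8: chart row 4, WS - tiled (columns 1-8): p k p k p o p k; work from column 8 back to 1 with k<->p swapped.
Row 9: chart row 1, RS - tile across columns 1-8 and work as-is.
Row 10: chart row 2, WS - tiled (columns 1-8): p o x k k p p o; work from column 8 back to 1 with k<->p swapped.

Result:
k p k p p k k p
p k o k p k p k
p o p p p k p o
o k k p p x o k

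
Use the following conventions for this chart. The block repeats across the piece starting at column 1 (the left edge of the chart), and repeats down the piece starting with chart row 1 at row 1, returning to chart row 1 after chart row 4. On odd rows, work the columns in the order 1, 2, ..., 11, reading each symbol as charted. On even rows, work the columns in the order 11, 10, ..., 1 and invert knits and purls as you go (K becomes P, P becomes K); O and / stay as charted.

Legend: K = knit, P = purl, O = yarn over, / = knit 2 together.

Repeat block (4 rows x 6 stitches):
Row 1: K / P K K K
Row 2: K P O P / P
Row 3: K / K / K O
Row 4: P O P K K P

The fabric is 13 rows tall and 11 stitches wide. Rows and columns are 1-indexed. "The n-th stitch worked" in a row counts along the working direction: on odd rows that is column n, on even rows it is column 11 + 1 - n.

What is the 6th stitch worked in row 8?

For row 8: chart row = ((8-1) mod 4) + 1 = 4; this is a WS (even) row.
Chart row 4 tiled across columns 1-11: P O P K K P P O P K K
WS: work from column 11 back to column 1 (reverse the tiled row), swapping K<->P (O and / unchanged).
Row 8 as worked: P P K O K K P P K O K
Counting 6 along the worked row gives K.

== STITCH ==
K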